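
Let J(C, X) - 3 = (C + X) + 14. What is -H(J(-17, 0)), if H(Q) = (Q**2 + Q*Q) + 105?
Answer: -105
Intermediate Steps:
J(C, X) = 17 + C + X (J(C, X) = 3 + ((C + X) + 14) = 3 + (14 + C + X) = 17 + C + X)
H(Q) = 105 + 2*Q**2 (H(Q) = (Q**2 + Q**2) + 105 = 2*Q**2 + 105 = 105 + 2*Q**2)
-H(J(-17, 0)) = -(105 + 2*(17 - 17 + 0)**2) = -(105 + 2*0**2) = -(105 + 2*0) = -(105 + 0) = -1*105 = -105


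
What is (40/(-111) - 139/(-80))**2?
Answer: 149548441/78854400 ≈ 1.8965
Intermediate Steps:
(40/(-111) - 139/(-80))**2 = (40*(-1/111) - 139*(-1/80))**2 = (-40/111 + 139/80)**2 = (12229/8880)**2 = 149548441/78854400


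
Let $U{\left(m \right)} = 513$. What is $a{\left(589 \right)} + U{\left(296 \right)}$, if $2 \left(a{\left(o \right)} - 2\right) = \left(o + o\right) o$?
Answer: $347436$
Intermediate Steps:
$a{\left(o \right)} = 2 + o^{2}$ ($a{\left(o \right)} = 2 + \frac{\left(o + o\right) o}{2} = 2 + \frac{2 o o}{2} = 2 + \frac{2 o^{2}}{2} = 2 + o^{2}$)
$a{\left(589 \right)} + U{\left(296 \right)} = \left(2 + 589^{2}\right) + 513 = \left(2 + 346921\right) + 513 = 346923 + 513 = 347436$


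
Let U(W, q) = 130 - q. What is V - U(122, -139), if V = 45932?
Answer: 45663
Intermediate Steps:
V - U(122, -139) = 45932 - (130 - 1*(-139)) = 45932 - (130 + 139) = 45932 - 1*269 = 45932 - 269 = 45663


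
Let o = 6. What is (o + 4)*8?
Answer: 80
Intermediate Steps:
(o + 4)*8 = (6 + 4)*8 = 10*8 = 80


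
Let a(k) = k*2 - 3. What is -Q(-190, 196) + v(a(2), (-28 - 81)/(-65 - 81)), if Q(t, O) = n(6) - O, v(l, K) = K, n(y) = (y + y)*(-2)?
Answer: 32229/146 ≈ 220.75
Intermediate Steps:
a(k) = -3 + 2*k (a(k) = 2*k - 3 = -3 + 2*k)
n(y) = -4*y (n(y) = (2*y)*(-2) = -4*y)
Q(t, O) = -24 - O (Q(t, O) = -4*6 - O = -24 - O)
-Q(-190, 196) + v(a(2), (-28 - 81)/(-65 - 81)) = -(-24 - 1*196) + (-28 - 81)/(-65 - 81) = -(-24 - 196) - 109/(-146) = -1*(-220) - 109*(-1/146) = 220 + 109/146 = 32229/146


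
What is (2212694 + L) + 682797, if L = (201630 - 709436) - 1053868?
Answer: 1333817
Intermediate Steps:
L = -1561674 (L = -507806 - 1053868 = -1561674)
(2212694 + L) + 682797 = (2212694 - 1561674) + 682797 = 651020 + 682797 = 1333817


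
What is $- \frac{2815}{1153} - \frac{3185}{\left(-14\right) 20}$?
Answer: $\frac{82403}{9224} \approx 8.9335$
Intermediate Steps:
$- \frac{2815}{1153} - \frac{3185}{\left(-14\right) 20} = \left(-2815\right) \frac{1}{1153} - \frac{3185}{-280} = - \frac{2815}{1153} - - \frac{91}{8} = - \frac{2815}{1153} + \frac{91}{8} = \frac{82403}{9224}$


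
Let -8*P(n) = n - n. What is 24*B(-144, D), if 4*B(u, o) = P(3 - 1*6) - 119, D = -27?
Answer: -714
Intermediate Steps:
P(n) = 0 (P(n) = -(n - n)/8 = -1/8*0 = 0)
B(u, o) = -119/4 (B(u, o) = (0 - 119)/4 = (1/4)*(-119) = -119/4)
24*B(-144, D) = 24*(-119/4) = -714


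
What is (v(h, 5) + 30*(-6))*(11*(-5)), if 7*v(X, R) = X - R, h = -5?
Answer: 69850/7 ≈ 9978.6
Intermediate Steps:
v(X, R) = -R/7 + X/7 (v(X, R) = (X - R)/7 = -R/7 + X/7)
(v(h, 5) + 30*(-6))*(11*(-5)) = ((-⅐*5 + (⅐)*(-5)) + 30*(-6))*(11*(-5)) = ((-5/7 - 5/7) - 180)*(-55) = (-10/7 - 180)*(-55) = -1270/7*(-55) = 69850/7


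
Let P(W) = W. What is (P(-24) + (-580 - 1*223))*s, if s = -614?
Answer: 507778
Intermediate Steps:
(P(-24) + (-580 - 1*223))*s = (-24 + (-580 - 1*223))*(-614) = (-24 + (-580 - 223))*(-614) = (-24 - 803)*(-614) = -827*(-614) = 507778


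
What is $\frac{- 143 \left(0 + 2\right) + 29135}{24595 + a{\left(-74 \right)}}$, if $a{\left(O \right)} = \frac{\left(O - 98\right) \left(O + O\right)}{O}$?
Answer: $\frac{28849}{24251} \approx 1.1896$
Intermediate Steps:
$a{\left(O \right)} = -196 + 2 O$ ($a{\left(O \right)} = \frac{\left(-98 + O\right) 2 O}{O} = \frac{2 O \left(-98 + O\right)}{O} = -196 + 2 O$)
$\frac{- 143 \left(0 + 2\right) + 29135}{24595 + a{\left(-74 \right)}} = \frac{- 143 \left(0 + 2\right) + 29135}{24595 + \left(-196 + 2 \left(-74\right)\right)} = \frac{\left(-143\right) 2 + 29135}{24595 - 344} = \frac{-286 + 29135}{24595 - 344} = \frac{28849}{24251}$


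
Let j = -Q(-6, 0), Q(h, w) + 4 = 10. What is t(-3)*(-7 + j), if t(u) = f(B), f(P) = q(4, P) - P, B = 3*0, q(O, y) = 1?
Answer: -13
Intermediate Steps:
B = 0
Q(h, w) = 6 (Q(h, w) = -4 + 10 = 6)
f(P) = 1 - P
t(u) = 1 (t(u) = 1 - 1*0 = 1 + 0 = 1)
j = -6 (j = -1*6 = -6)
t(-3)*(-7 + j) = 1*(-7 - 6) = 1*(-13) = -13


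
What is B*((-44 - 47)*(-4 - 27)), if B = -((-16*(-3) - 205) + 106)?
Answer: 143871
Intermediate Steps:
B = 51 (B = -((48 - 205) + 106) = -(-157 + 106) = -1*(-51) = 51)
B*((-44 - 47)*(-4 - 27)) = 51*((-44 - 47)*(-4 - 27)) = 51*(-91*(-31)) = 51*2821 = 143871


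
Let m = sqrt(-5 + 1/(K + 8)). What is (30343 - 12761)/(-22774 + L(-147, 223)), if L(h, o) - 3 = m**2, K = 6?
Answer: -246148/318863 ≈ -0.77196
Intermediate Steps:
m = I*sqrt(966)/14 (m = sqrt(-5 + 1/(6 + 8)) = sqrt(-5 + 1/14) = sqrt(-69/14) = I*sqrt(966)/14 ≈ 2.22*I)
L(h, o) = -27/14 (L(h, o) = 3 + (I*sqrt(966)/14)**2 = 3 - 69/14 = -27/14)
(30343 - 12761)/(-22774 + L(-147, 223)) = (30343 - 12761)/(-22774 - 27/14) = 17582/(-318863/14) = 17582*(-14/318863) = -246148/318863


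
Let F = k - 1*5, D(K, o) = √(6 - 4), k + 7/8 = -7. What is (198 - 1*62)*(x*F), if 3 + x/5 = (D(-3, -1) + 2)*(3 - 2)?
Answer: 8755 - 8755*√2 ≈ -3626.4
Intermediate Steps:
k = -63/8 (k = -7/8 - 7 = -63/8 ≈ -7.8750)
D(K, o) = √2
x = -5 + 5*√2 (x = -15 + 5*((√2 + 2)*(3 - 2)) = -15 + 5*((2 + √2)*1) = -15 + 5*(2 + √2) = -15 + (10 + 5*√2) = -5 + 5*√2 ≈ 2.0711)
F = -103/8 (F = -63/8 - 1*5 = -63/8 - 5 = -103/8 ≈ -12.875)
(198 - 1*62)*(x*F) = (198 - 1*62)*((-5 + 5*√2)*(-103/8)) = (198 - 62)*(515/8 - 515*√2/8) = 136*(515/8 - 515*√2/8) = 8755 - 8755*√2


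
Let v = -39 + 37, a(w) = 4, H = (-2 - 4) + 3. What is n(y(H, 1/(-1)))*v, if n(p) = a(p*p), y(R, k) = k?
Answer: -8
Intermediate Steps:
H = -3 (H = -6 + 3 = -3)
v = -2
n(p) = 4
n(y(H, 1/(-1)))*v = 4*(-2) = -8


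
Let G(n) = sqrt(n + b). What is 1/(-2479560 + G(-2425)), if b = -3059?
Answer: -206630/512351483257 - I*sqrt(1371)/3074108899542 ≈ -4.033e-7 - 1.2045e-11*I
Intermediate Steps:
G(n) = sqrt(-3059 + n) (G(n) = sqrt(n - 3059) = sqrt(-3059 + n))
1/(-2479560 + G(-2425)) = 1/(-2479560 + sqrt(-3059 - 2425)) = 1/(-2479560 + sqrt(-5484)) = 1/(-2479560 + 2*I*sqrt(1371))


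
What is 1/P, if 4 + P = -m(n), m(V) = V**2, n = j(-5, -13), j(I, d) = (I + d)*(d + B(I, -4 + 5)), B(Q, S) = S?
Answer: -1/46660 ≈ -2.1432e-5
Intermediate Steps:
j(I, d) = (1 + d)*(I + d) (j(I, d) = (I + d)*(d + (-4 + 5)) = (I + d)*(d + 1) = (I + d)*(1 + d) = (1 + d)*(I + d))
n = 216 (n = -5 - 13 + (-13)**2 - 5*(-13) = -5 - 13 + 169 + 65 = 216)
P = -46660 (P = -4 - 1*216**2 = -4 - 1*46656 = -4 - 46656 = -46660)
1/P = 1/(-46660) = -1/46660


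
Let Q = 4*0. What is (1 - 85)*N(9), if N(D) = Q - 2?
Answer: 168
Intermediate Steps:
Q = 0
N(D) = -2 (N(D) = 0 - 2 = -2)
(1 - 85)*N(9) = (1 - 85)*(-2) = -84*(-2) = 168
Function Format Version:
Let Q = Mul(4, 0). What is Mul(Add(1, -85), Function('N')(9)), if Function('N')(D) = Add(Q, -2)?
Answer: 168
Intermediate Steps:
Q = 0
Function('N')(D) = -2 (Function('N')(D) = Add(0, -2) = -2)
Mul(Add(1, -85), Function('N')(9)) = Mul(Add(1, -85), -2) = Mul(-84, -2) = 168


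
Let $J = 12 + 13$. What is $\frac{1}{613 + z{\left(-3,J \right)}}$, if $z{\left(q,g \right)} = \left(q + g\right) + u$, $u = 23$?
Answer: $\frac{1}{658} \approx 0.0015198$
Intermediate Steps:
$J = 25$
$z{\left(q,g \right)} = 23 + g + q$ ($z{\left(q,g \right)} = \left(q + g\right) + 23 = \left(g + q\right) + 23 = 23 + g + q$)
$\frac{1}{613 + z{\left(-3,J \right)}} = \frac{1}{613 + \left(23 + 25 - 3\right)} = \frac{1}{613 + 45} = \frac{1}{658}$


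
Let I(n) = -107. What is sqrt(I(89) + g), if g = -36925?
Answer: 2*I*sqrt(9258) ≈ 192.44*I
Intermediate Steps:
sqrt(I(89) + g) = sqrt(-107 - 36925) = sqrt(-37032) = 2*I*sqrt(9258)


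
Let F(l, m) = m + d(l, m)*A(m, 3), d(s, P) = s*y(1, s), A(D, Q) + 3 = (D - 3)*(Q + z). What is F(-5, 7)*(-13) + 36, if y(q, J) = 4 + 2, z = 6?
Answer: 12815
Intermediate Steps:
y(q, J) = 6
A(D, Q) = -3 + (-3 + D)*(6 + Q) (A(D, Q) = -3 + (D - 3)*(Q + 6) = -3 + (-3 + D)*(6 + Q))
d(s, P) = 6*s (d(s, P) = s*6 = 6*s)
F(l, m) = m + 6*l*(-30 + 9*m) (F(l, m) = m + (6*l)*(-21 - 3*3 + 6*m + m*3) = m + (6*l)*(-21 - 9 + 6*m + 3*m) = m + (6*l)*(-30 + 9*m) = m + 6*l*(-30 + 9*m))
F(-5, 7)*(-13) + 36 = (7 + 18*(-5)*(-10 + 3*7))*(-13) + 36 = (7 + 18*(-5)*(-10 + 21))*(-13) + 36 = (7 + 18*(-5)*11)*(-13) + 36 = (7 - 990)*(-13) + 36 = -983*(-13) + 36 = 12779 + 36 = 12815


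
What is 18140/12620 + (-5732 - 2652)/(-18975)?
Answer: 22500629/11973225 ≈ 1.8792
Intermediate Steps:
18140/12620 + (-5732 - 2652)/(-18975) = 18140*(1/12620) - 8384*(-1/18975) = 907/631 + 8384/18975 = 22500629/11973225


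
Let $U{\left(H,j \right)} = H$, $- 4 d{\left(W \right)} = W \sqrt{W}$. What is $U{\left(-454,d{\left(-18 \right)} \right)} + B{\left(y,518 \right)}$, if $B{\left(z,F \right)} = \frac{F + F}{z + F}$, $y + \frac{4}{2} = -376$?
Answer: $- \frac{2233}{5} \approx -446.6$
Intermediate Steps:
$y = -378$ ($y = -2 - 376 = -378$)
$B{\left(z,F \right)} = \frac{2 F}{F + z}$
$d{\left(W \right)} = - \frac{W^{\frac{3}{2}}}{4}$ ($d{\left(W \right)} = - \frac{W \sqrt{W}}{4} = - \frac{W^{\frac{3}{2}}}{4}$)
$U{\left(-454,d{\left(-18 \right)} \right)} + B{\left(y,518 \right)} = -454 + 2 \cdot 518 \frac{1}{518 - 378} = -454 + 2 \cdot 518 \cdot \frac{1}{140} = -454 + \frac{37}{5} = - \frac{2233}{5}$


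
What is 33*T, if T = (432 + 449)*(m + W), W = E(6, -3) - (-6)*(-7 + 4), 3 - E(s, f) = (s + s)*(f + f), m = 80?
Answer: 3983001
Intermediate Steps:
E(s, f) = 3 - 4*f*s (E(s, f) = 3 - (s + s)*(f + f) = 3 - 2*s*2*f = 3 - 4*f*s)
W = 57 (W = (3 - 4*(-3)*6) - (-6)*(-7 + 4) = (3 + 72) - (-6)*(-3) = 75 - 1*18 = 75 - 18 = 57)
T = 120697 (T = (432 + 449)*(80 + 57) = 881*137 = 120697)
33*T = 33*120697 = 3983001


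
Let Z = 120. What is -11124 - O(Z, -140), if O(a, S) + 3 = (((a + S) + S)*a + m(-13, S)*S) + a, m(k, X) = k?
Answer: 6139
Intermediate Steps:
O(a, S) = -3 + a - 13*S + a*(a + 2*S) (O(a, S) = -3 + ((((a + S) + S)*a - 13*S) + a) = -3 + ((((S + a) + S)*a - 13*S) + a) = -3 + (((a + 2*S)*a - 13*S) + a) = -3 + ((a*(a + 2*S) - 13*S) + a) = -3 + ((-13*S + a*(a + 2*S)) + a) = -3 + (a - 13*S + a*(a + 2*S)) = -3 + a - 13*S + a*(a + 2*S))
-11124 - O(Z, -140) = -11124 - (-3 + 120 + 120² - 13*(-140) + 2*(-140)*120) = -11124 - (-3 + 120 + 14400 + 1820 - 33600) = -11124 - 1*(-17263) = -11124 + 17263 = 6139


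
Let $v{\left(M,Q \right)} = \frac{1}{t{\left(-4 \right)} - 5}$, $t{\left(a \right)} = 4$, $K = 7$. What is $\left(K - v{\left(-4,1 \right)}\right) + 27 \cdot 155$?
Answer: $4193$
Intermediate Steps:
$v{\left(M,Q \right)} = -1$ ($v{\left(M,Q \right)} = \frac{1}{4 - 5} = \frac{1}{-1} = -1$)
$\left(K - v{\left(-4,1 \right)}\right) + 27 \cdot 155 = \left(7 - -1\right) + 27 \cdot 155 = \left(7 + 1\right) + 4185 = 8 + 4185 = 4193$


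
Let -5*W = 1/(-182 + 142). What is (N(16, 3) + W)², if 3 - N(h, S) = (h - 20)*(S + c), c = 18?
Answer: 302794801/40000 ≈ 7569.9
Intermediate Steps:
N(h, S) = 3 - (-20 + h)*(18 + S) (N(h, S) = 3 - (h - 20)*(S + 18) = 3 - (-20 + h)*(18 + S))
W = 1/200 (W = -1/(5*(-182 + 142)) = -⅕/(-40) = -⅕*(-1/40) = 1/200 ≈ 0.0050000)
(N(16, 3) + W)² = ((363 - 18*16 + 20*3 - 1*3*16) + 1/200)² = ((363 - 288 + 60 - 48) + 1/200)² = (87 + 1/200)² = (17401/200)² = 302794801/40000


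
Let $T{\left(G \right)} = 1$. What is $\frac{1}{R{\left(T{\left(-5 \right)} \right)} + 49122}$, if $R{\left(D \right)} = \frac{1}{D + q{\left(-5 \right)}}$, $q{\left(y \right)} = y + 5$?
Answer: $\frac{1}{49123} \approx 2.0357 \cdot 10^{-5}$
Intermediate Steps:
$q{\left(y \right)} = 5 + y$
$R{\left(D \right)} = \frac{1}{D}$ ($R{\left(D \right)} = \frac{1}{D + \left(5 - 5\right)} = \frac{1}{D + 0} = \frac{1}{D}$)
$\frac{1}{R{\left(T{\left(-5 \right)} \right)} + 49122} = \frac{1}{1^{-1} + 49122} = \frac{1}{1 + 49122} = \frac{1}{49123}$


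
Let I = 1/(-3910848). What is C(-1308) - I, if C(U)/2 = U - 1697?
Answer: -23504196479/3910848 ≈ -6010.0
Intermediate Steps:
I = -1/3910848 ≈ -2.5570e-7
C(U) = -3394 + 2*U (C(U) = 2*(U - 1697) = 2*(-1697 + U) = -3394 + 2*U)
C(-1308) - I = (-3394 + 2*(-1308)) - 1*(-1/3910848) = (-3394 - 2616) + 1/3910848 = -6010 + 1/3910848 = -23504196479/3910848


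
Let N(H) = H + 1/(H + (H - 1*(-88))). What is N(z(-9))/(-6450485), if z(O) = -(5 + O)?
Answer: -77/123849312 ≈ -6.2172e-7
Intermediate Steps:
z(O) = -5 - O
N(H) = H + 1/(88 + 2*H) (N(H) = H + 1/(H + (H + 88)) = H + 1/(H + (88 + H)) = H + 1/(88 + 2*H))
N(z(-9))/(-6450485) = ((1/2 + (-5 - 1*(-9))**2 + 44*(-5 - 1*(-9)))/(44 + (-5 - 1*(-9))))/(-6450485) = ((1/2 + (-5 + 9)**2 + 44*(-5 + 9))/(44 + (-5 + 9)))*(-1/6450485) = ((1/2 + 4**2 + 44*4)/(44 + 4))*(-1/6450485) = ((1/2 + 16 + 176)/48)*(-1/6450485) = ((1/48)*(385/2))*(-1/6450485) = (385/96)*(-1/6450485) = -77/123849312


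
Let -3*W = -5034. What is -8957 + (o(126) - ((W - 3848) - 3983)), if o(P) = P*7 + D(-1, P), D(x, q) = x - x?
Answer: -1922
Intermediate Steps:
W = 1678 (W = -⅓*(-5034) = 1678)
D(x, q) = 0
o(P) = 7*P (o(P) = P*7 + 0 = 7*P + 0 = 7*P)
-8957 + (o(126) - ((W - 3848) - 3983)) = -8957 + (7*126 - ((1678 - 3848) - 3983)) = -8957 + (882 - (-2170 - 3983)) = -8957 + (882 - 1*(-6153)) = -8957 + (882 + 6153) = -8957 + 7035 = -1922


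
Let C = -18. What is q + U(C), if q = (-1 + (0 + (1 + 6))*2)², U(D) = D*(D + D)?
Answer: 817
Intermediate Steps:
U(D) = 2*D² (U(D) = D*(2*D) = 2*D²)
q = 169 (q = (-1 + (0 + 7)*2)² = (-1 + 7*2)² = (-1 + 14)² = 13² = 169)
q + U(C) = 169 + 2*(-18)² = 169 + 2*324 = 169 + 648 = 817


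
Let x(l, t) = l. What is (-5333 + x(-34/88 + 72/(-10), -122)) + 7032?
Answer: 372111/220 ≈ 1691.4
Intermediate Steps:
(-5333 + x(-34/88 + 72/(-10), -122)) + 7032 = (-5333 + (-34/88 + 72/(-10))) + 7032 = (-5333 + (-34*1/88 + 72*(-⅒))) + 7032 = (-5333 + (-17/44 - 36/5)) + 7032 = (-5333 - 1669/220) + 7032 = -1174929/220 + 7032 = 372111/220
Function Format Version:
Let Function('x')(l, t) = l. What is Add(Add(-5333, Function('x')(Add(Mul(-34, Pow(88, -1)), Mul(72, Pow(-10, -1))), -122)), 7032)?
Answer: Rational(372111, 220) ≈ 1691.4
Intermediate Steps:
Add(Add(-5333, Function('x')(Add(Mul(-34, Pow(88, -1)), Mul(72, Pow(-10, -1))), -122)), 7032) = Add(Add(-5333, Add(Mul(-34, Pow(88, -1)), Mul(72, Pow(-10, -1)))), 7032) = Add(Add(-5333, Add(Mul(-34, Rational(1, 88)), Mul(72, Rational(-1, 10)))), 7032) = Add(Add(-5333, Add(Rational(-17, 44), Rational(-36, 5))), 7032) = Add(Add(-5333, Rational(-1669, 220)), 7032) = Add(Rational(-1174929, 220), 7032) = Rational(372111, 220)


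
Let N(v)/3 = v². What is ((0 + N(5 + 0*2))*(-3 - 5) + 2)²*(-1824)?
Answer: -652269696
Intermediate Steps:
N(v) = 3*v²
((0 + N(5 + 0*2))*(-3 - 5) + 2)²*(-1824) = ((0 + 3*(5 + 0*2)²)*(-3 - 5) + 2)²*(-1824) = ((0 + 3*(5 + 0)²)*(-8) + 2)²*(-1824) = ((0 + 3*5²)*(-8) + 2)²*(-1824) = ((0 + 3*25)*(-8) + 2)²*(-1824) = ((0 + 75)*(-8) + 2)²*(-1824) = (75*(-8) + 2)²*(-1824) = (-600 + 2)²*(-1824) = (-598)²*(-1824) = 357604*(-1824) = -652269696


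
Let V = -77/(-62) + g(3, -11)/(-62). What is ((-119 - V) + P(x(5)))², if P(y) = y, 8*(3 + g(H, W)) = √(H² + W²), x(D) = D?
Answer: (57184 - √130)²/246016 ≈ 13287.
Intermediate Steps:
g(H, W) = -3 + √(H² + W²)/8
V = 40/31 - √130/496 (V = -77/(-62) + (-3 + √(3² + (-11)²)/8)/(-62) = -77*(-1/62) + (-3 + √(9 + 121)/8)*(-1/62) = 77/62 + (-3 + √130/8)*(-1/62) = 77/62 + (3/62 - √130/496) = 40/31 - √130/496 ≈ 1.2673)
((-119 - V) + P(x(5)))² = ((-119 - (40/31 - √130/496)) + 5)² = ((-119 + (-40/31 + √130/496)) + 5)² = ((-3729/31 + √130/496) + 5)² = (-3574/31 + √130/496)²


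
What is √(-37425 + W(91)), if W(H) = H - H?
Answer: 5*I*√1497 ≈ 193.46*I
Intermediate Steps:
W(H) = 0
√(-37425 + W(91)) = √(-37425 + 0) = √(-37425) = 5*I*√1497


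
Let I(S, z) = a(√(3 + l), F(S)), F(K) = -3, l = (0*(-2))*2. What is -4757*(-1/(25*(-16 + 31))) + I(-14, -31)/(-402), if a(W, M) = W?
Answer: 4757/375 - √3/402 ≈ 12.681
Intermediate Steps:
l = 0 (l = 0*2 = 0)
I(S, z) = √3 (I(S, z) = √(3 + 0) = √3)
-4757*(-1/(25*(-16 + 31))) + I(-14, -31)/(-402) = -4757*(-1/(25*(-16 + 31))) + √3/(-402) = -4757/((-25*15)) + √3*(-1/402) = -4757/(-375) - √3/402 = -4757*(-1/375) - √3/402 = 4757/375 - √3/402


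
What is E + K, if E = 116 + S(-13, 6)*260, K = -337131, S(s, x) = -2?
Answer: -337535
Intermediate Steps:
E = -404 (E = 116 - 2*260 = 116 - 520 = -404)
E + K = -404 - 337131 = -337535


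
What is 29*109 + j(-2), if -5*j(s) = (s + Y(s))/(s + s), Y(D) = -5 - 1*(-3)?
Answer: 15804/5 ≈ 3160.8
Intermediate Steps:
Y(D) = -2 (Y(D) = -5 + 3 = -2)
j(s) = -(-2 + s)/(10*s) (j(s) = -(s - 2)/(5*(s + s)) = -(-2 + s)/(5*(2*s)) = -(-2 + s)*1/(2*s)/5 = -(-2 + s)/(10*s))
29*109 + j(-2) = 29*109 + (⅒)*(2 - 1*(-2))/(-2) = 3161 + (⅒)*(-½)*(2 + 2) = 3161 + (⅒)*(-½)*4 = 3161 - ⅕ = 15804/5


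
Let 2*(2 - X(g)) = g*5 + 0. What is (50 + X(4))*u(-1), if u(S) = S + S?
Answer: -84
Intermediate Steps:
X(g) = 2 - 5*g/2 (X(g) = 2 - (g*5 + 0)/2 = 2 - (5*g + 0)/2 = 2 - 5*g/2)
u(S) = 2*S
(50 + X(4))*u(-1) = (50 + (2 - 5/2*4))*(2*(-1)) = (50 + (2 - 10))*(-2) = (50 - 8)*(-2) = 42*(-2) = -84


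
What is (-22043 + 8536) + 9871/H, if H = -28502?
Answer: -384986385/28502 ≈ -13507.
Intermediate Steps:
(-22043 + 8536) + 9871/H = (-22043 + 8536) + 9871/(-28502) = -13507 + 9871*(-1/28502) = -13507 - 9871/28502 = -384986385/28502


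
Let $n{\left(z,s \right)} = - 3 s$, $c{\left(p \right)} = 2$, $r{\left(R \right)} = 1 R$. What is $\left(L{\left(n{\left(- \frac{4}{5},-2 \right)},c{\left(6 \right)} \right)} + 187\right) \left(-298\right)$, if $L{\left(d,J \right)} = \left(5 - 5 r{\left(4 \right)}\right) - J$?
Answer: $-50660$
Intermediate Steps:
$r{\left(R \right)} = R$
$L{\left(d,J \right)} = -15 - J$ ($L{\left(d,J \right)} = \left(5 - 20\right) - J = -15 - J$)
$\left(L{\left(n{\left(- \frac{4}{5},-2 \right)},c{\left(6 \right)} \right)} + 187\right) \left(-298\right) = \left(\left(-15 - 2\right) + 187\right) \left(-298\right) = \left(-17 + 187\right) \left(-298\right) = 170 \left(-298\right) = -50660$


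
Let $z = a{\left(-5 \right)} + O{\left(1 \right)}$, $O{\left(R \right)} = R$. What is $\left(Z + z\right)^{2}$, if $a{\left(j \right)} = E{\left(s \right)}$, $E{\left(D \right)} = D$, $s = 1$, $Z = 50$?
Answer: $2704$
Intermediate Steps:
$a{\left(j \right)} = 1$
$z = 2$ ($z = 1 + 1 = 2$)
$\left(Z + z\right)^{2} = \left(50 + 2\right)^{2} = 52^{2} = 2704$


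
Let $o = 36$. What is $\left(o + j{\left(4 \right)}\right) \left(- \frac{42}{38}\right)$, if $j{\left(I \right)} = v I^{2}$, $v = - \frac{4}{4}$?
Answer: $- \frac{420}{19} \approx -22.105$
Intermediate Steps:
$v = -1$ ($v = \left(-4\right) \frac{1}{4} = -1$)
$j{\left(I \right)} = - I^{2}$
$\left(o + j{\left(4 \right)}\right) \left(- \frac{42}{38}\right) = \left(36 - 4^{2}\right) \left(- \frac{42}{38}\right) = \left(36 - 16\right) \left(\left(-42\right) \frac{1}{38}\right) = \left(36 - 16\right) \left(- \frac{21}{19}\right) = 20 \left(- \frac{21}{19}\right) = - \frac{420}{19}$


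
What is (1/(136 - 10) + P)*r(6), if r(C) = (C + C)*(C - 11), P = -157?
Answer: 197810/21 ≈ 9419.5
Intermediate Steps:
r(C) = 2*C*(-11 + C) (r(C) = (2*C)*(-11 + C) = 2*C*(-11 + C))
(1/(136 - 10) + P)*r(6) = (1/(136 - 10) - 157)*(2*6*(-11 + 6)) = (1/126 - 157)*(2*6*(-5)) = (1/126 - 157)*(-60) = -19781/126*(-60) = 197810/21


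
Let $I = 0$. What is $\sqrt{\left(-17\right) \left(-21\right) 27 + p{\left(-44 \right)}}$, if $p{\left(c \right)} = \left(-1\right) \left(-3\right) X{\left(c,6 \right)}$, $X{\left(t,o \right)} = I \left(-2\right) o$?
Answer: $9 \sqrt{119} \approx 98.178$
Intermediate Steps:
$X{\left(t,o \right)} = 0$ ($X{\left(t,o \right)} = 0 \left(-2\right) o = 0 o = 0$)
$p{\left(c \right)} = 0$ ($p{\left(c \right)} = \left(-1\right) \left(-3\right) 0 = 3 \cdot 0 = 0$)
$\sqrt{\left(-17\right) \left(-21\right) 27 + p{\left(-44 \right)}} = \sqrt{\left(-17\right) \left(-21\right) 27 + 0} = \sqrt{357 \cdot 27 + 0} = \sqrt{9639 + 0} = \sqrt{9639} = 9 \sqrt{119}$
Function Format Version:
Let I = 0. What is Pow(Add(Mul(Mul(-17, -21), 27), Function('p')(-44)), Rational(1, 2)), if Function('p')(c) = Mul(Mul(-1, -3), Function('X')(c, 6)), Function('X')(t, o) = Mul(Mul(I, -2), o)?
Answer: Mul(9, Pow(119, Rational(1, 2))) ≈ 98.178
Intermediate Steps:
Function('X')(t, o) = 0 (Function('X')(t, o) = Mul(Mul(0, -2), o) = Mul(0, o) = 0)
Function('p')(c) = 0 (Function('p')(c) = Mul(Mul(-1, -3), 0) = Mul(3, 0) = 0)
Pow(Add(Mul(Mul(-17, -21), 27), Function('p')(-44)), Rational(1, 2)) = Pow(Add(Mul(Mul(-17, -21), 27), 0), Rational(1, 2)) = Pow(Add(Mul(357, 27), 0), Rational(1, 2)) = Pow(Add(9639, 0), Rational(1, 2)) = Pow(9639, Rational(1, 2)) = Mul(9, Pow(119, Rational(1, 2)))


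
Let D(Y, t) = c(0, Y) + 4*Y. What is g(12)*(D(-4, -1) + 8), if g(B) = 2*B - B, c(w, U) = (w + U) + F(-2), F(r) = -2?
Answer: -168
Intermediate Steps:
c(w, U) = -2 + U + w (c(w, U) = (w + U) - 2 = (U + w) - 2 = -2 + U + w)
g(B) = B
D(Y, t) = -2 + 5*Y (D(Y, t) = (-2 + Y + 0) + 4*Y = (-2 + Y) + 4*Y = -2 + 5*Y)
g(12)*(D(-4, -1) + 8) = 12*((-2 + 5*(-4)) + 8) = 12*((-2 - 20) + 8) = 12*(-22 + 8) = 12*(-14) = -168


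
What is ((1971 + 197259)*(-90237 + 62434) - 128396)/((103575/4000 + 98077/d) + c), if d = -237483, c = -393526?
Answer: 210479096317366080/14951949409531 ≈ 14077.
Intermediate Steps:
((1971 + 197259)*(-90237 + 62434) - 128396)/((103575/4000 + 98077/d) + c) = ((1971 + 197259)*(-90237 + 62434) - 128396)/((103575/4000 + 98077/(-237483)) - 393526) = (199230*(-27803) - 128396)/((103575*(1/4000) + 98077*(-1/237483)) - 393526) = (-5539191690 - 128396)/((4143/160 - 98077/237483) - 393526) = -5539320086/(968199749/37997280 - 393526) = -5539320086/(-14951949409531/37997280) = -5539320086*(-37997280/14951949409531) = 210479096317366080/14951949409531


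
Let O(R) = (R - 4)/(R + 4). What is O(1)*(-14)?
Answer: 42/5 ≈ 8.4000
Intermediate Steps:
O(R) = (-4 + R)/(4 + R)
O(1)*(-14) = ((-4 + 1)/(4 + 1))*(-14) = (-3/5)*(-14) = ((⅕)*(-3))*(-14) = -⅗*(-14) = 42/5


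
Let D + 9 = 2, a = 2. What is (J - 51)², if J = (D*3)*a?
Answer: 8649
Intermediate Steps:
D = -7 (D = -9 + 2 = -7)
J = -42 (J = -7*3*2 = -21*2 = -42)
(J - 51)² = (-42 - 51)² = (-93)² = 8649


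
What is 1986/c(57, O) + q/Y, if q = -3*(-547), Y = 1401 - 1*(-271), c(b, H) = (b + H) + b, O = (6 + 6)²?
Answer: 623995/71896 ≈ 8.6791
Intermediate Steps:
O = 144 (O = 12² = 144)
c(b, H) = H + 2*b (c(b, H) = (H + b) + b = H + 2*b)
Y = 1672 (Y = 1401 + 271 = 1672)
q = 1641
1986/c(57, O) + q/Y = 1986/(144 + 2*57) + 1641/1672 = 1986/(144 + 114) + 1641*(1/1672) = 1986/258 + 1641/1672 = 1986*(1/258) + 1641/1672 = 331/43 + 1641/1672 = 623995/71896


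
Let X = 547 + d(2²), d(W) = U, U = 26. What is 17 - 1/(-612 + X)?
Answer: 664/39 ≈ 17.026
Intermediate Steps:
d(W) = 26
X = 573 (X = 547 + 26 = 573)
17 - 1/(-612 + X) = 17 - 1/(-612 + 573) = 17 - 1/(-39) = 17 - 1*(-1/39) = 17 + 1/39 = 664/39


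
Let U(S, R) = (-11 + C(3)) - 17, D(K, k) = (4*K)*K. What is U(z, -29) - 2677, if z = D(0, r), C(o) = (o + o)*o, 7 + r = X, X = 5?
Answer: -2687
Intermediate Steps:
r = -2 (r = -7 + 5 = -2)
C(o) = 2*o² (C(o) = (2*o)*o = 2*o²)
D(K, k) = 4*K²
z = 0 (z = 4*0² = 4*0 = 0)
U(S, R) = -10 (U(S, R) = (-11 + 2*3²) - 17 = (-11 + 2*9) - 17 = (-11 + 18) - 17 = 7 - 17 = -10)
U(z, -29) - 2677 = -10 - 2677 = -2687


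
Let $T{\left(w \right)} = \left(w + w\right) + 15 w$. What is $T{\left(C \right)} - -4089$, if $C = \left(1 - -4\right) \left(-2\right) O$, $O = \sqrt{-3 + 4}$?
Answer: $3919$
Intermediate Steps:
$O = 1$ ($O = \sqrt{1} = 1$)
$C = -10$ ($C = \left(1 - -4\right) \left(-2\right) 1 = \left(1 + 4\right) \left(-2\right) 1 = 5 \left(-2\right) 1 = \left(-10\right) 1 = -10$)
$T{\left(w \right)} = 17 w$ ($T{\left(w \right)} = 2 w + 15 w = 17 w$)
$T{\left(C \right)} - -4089 = 17 \left(-10\right) - -4089 = -170 + 4089 = 3919$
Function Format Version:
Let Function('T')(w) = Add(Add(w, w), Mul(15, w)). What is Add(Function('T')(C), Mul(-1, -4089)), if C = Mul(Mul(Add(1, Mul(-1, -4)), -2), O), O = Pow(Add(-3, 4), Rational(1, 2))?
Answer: 3919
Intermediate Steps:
O = 1 (O = Pow(1, Rational(1, 2)) = 1)
C = -10 (C = Mul(Mul(Add(1, Mul(-1, -4)), -2), 1) = Mul(Mul(Add(1, 4), -2), 1) = Mul(Mul(5, -2), 1) = Mul(-10, 1) = -10)
Function('T')(w) = Mul(17, w) (Function('T')(w) = Add(Mul(2, w), Mul(15, w)) = Mul(17, w))
Add(Function('T')(C), Mul(-1, -4089)) = Add(Mul(17, -10), Mul(-1, -4089)) = Add(-170, 4089) = 3919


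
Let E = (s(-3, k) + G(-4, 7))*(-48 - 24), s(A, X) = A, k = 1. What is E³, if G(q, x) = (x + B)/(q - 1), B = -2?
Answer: 23887872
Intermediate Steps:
G(q, x) = (-2 + x)/(-1 + q) (G(q, x) = (x - 2)/(q - 1) = (-2 + x)/(-1 + q))
E = 288 (E = (-3 + (-2 + 7)/(-1 - 4))*(-48 - 24) = (-3 + 5/(-5))*(-72) = (-3 - ⅕*5)*(-72) = (-3 - 1)*(-72) = -4*(-72) = 288)
E³ = 288³ = 23887872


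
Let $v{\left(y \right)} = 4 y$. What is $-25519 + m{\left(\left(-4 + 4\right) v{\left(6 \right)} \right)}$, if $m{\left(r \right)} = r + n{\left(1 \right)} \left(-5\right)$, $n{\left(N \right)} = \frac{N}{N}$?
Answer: $-25524$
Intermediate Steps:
$n{\left(N \right)} = 1$
$m{\left(r \right)} = -5 + r$ ($m{\left(r \right)} = r + 1 \left(-5\right) = r - 5 = -5 + r$)
$-25519 + m{\left(\left(-4 + 4\right) v{\left(6 \right)} \right)} = -25519 - \left(5 - \left(-4 + 4\right) 4 \cdot 6\right) = -25519 + \left(-5 + 0 \cdot 24\right) = -25519 + \left(-5 + 0\right) = -25519 - 5 = -25524$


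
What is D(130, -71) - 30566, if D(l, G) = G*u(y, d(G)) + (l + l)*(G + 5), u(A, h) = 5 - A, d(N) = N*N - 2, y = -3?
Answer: -48294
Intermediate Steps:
d(N) = -2 + N² (d(N) = N² - 2 = -2 + N²)
D(l, G) = 8*G + 2*l*(5 + G) (D(l, G) = G*(5 - 1*(-3)) + (l + l)*(G + 5) = G*(5 + 3) + (2*l)*(5 + G) = G*8 + 2*l*(5 + G) = 8*G + 2*l*(5 + G))
D(130, -71) - 30566 = (8*(-71) + 10*130 + 2*(-71)*130) - 30566 = (-568 + 1300 - 18460) - 30566 = -17728 - 30566 = -48294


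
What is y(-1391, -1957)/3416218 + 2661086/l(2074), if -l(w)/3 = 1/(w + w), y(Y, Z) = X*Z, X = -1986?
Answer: -18854422671729449/5124327 ≈ -3.6794e+9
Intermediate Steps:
y(Y, Z) = -1986*Z
l(w) = -3/(2*w) (l(w) = -3/(w + w) = -3*1/(2*w) = -3/(2*w))
y(-1391, -1957)/3416218 + 2661086/l(2074) = -1986*(-1957)/3416218 + 2661086/((-3/2/2074)) = 3886602*(1/3416218) + 2661086/((-3/2*1/2074)) = 1943301/1708109 + 2661086/(-3/4148) = 1943301/1708109 + 2661086*(-4148/3) = 1943301/1708109 - 11038184728/3 = -18854422671729449/5124327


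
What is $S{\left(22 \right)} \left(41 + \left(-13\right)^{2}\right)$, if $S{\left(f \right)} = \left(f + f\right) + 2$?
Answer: $9660$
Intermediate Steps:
$S{\left(f \right)} = 2 + 2 f$ ($S{\left(f \right)} = 2 f + 2 = 2 + 2 f$)
$S{\left(22 \right)} \left(41 + \left(-13\right)^{2}\right) = \left(2 + 2 \cdot 22\right) \left(41 + \left(-13\right)^{2}\right) = \left(2 + 44\right) \left(41 + 169\right) = 46 \cdot 210 = 9660$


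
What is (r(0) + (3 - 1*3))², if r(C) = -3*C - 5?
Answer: 25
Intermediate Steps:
r(C) = -5 - 3*C
(r(0) + (3 - 1*3))² = ((-5 - 3*0) + (3 - 1*3))² = ((-5 + 0) + (3 - 3))² = (-5 + 0)² = (-5)² = 25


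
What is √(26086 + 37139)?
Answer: 15*√281 ≈ 251.45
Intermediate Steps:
√(26086 + 37139) = √63225 = 15*√281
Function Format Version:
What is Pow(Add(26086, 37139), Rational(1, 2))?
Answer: Mul(15, Pow(281, Rational(1, 2))) ≈ 251.45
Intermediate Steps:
Pow(Add(26086, 37139), Rational(1, 2)) = Pow(63225, Rational(1, 2)) = Mul(15, Pow(281, Rational(1, 2)))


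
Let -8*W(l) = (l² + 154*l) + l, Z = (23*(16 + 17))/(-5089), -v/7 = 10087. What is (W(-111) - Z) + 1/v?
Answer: 62692589815/102665486 ≈ 610.65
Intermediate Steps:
v = -70609 (v = -7*10087 = -70609)
Z = -759/5089 (Z = (23*33)*(-1/5089) = 759*(-1/5089) = -759/5089 ≈ -0.14915)
W(l) = -155*l/8 - l²/8 (W(l) = -((l² + 154*l) + l)/8 = -(l² + 155*l)/8 = -155*l/8 - l²/8)
(W(-111) - Z) + 1/v = (-⅛*(-111)*(155 - 111) - 1*(-759/5089)) + 1/(-70609) = (-⅛*(-111)*44 + 759/5089) - 1/70609 = (1221/2 + 759/5089) - 1/70609 = 6215187/10178 - 1/70609 = 62692589815/102665486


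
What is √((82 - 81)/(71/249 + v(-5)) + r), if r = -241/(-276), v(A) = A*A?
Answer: √43063908090/217212 ≈ 0.95537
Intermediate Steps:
v(A) = A²
r = 241/276 (r = -241*(-1/276) = 241/276 ≈ 0.87319)
√((82 - 81)/(71/249 + v(-5)) + r) = √((82 - 81)/(71/249 + (-5)²) + 241/276) = √(1/(71*(1/249) + 25) + 241/276) = √(1/(71/249 + 25) + 241/276) = √(1/(6296/249) + 241/276) = √(1*(249/6296) + 241/276) = √(249/6296 + 241/276) = √(396515/434424) = √43063908090/217212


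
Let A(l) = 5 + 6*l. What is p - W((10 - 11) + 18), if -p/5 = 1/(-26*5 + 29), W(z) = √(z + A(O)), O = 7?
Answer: -803/101 ≈ -7.9505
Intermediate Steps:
W(z) = √(47 + z) (W(z) = √(z + (5 + 6*7)) = √(z + (5 + 42)) = √(z + 47) = √(47 + z))
p = 5/101 (p = -5/(-26*5 + 29) = -5/(-130 + 29) = -5/(-101) = -5*(-1/101) = 5/101 ≈ 0.049505)
p - W((10 - 11) + 18) = 5/101 - √(47 + ((10 - 11) + 18)) = 5/101 - √(47 + (-1 + 18)) = 5/101 - √(47 + 17) = 5/101 - √64 = 5/101 - 1*8 = 5/101 - 8 = -803/101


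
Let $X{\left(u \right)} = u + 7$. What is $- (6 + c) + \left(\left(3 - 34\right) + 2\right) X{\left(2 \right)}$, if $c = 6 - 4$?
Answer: $-269$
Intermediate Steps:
$X{\left(u \right)} = 7 + u$
$c = 2$ ($c = 6 - 4 = 2$)
$- (6 + c) + \left(\left(3 - 34\right) + 2\right) X{\left(2 \right)} = - (6 + 2) + \left(\left(3 - 34\right) + 2\right) \left(7 + 2\right) = \left(-1\right) 8 + \left(-31 + 2\right) 9 = -8 - 261 = -269$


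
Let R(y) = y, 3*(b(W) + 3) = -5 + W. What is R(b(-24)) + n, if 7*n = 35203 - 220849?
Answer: -557204/21 ≈ -26534.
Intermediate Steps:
b(W) = -14/3 + W/3 (b(W) = -3 + (-5 + W)/3 = -3 + (-5/3 + W/3) = -14/3 + W/3)
n = -185646/7 (n = (35203 - 220849)/7 = (1/7)*(-185646) = -185646/7 ≈ -26521.)
R(b(-24)) + n = (-14/3 + (1/3)*(-24)) - 185646/7 = (-14/3 - 8) - 185646/7 = -38/3 - 185646/7 = -557204/21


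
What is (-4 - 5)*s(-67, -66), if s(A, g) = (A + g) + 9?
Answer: 1116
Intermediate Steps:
s(A, g) = 9 + A + g
(-4 - 5)*s(-67, -66) = (-4 - 5)*(9 - 67 - 66) = -9*(-124) = 1116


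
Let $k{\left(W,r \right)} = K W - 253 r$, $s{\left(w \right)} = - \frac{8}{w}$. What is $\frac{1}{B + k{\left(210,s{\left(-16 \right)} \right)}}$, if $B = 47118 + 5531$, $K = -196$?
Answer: $\frac{2}{22725} \approx 8.8009 \cdot 10^{-5}$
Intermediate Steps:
$k{\left(W,r \right)} = - 253 r - 196 W$ ($k{\left(W,r \right)} = - 196 W - 253 r = - 253 r - 196 W$)
$B = 52649$
$\frac{1}{B + k{\left(210,s{\left(-16 \right)} \right)}} = \frac{1}{52649 - \left(41160 + 253 \left(- \frac{8}{-16}\right)\right)} = \frac{1}{52649 - \left(41160 + 253 \left(\left(-8\right) \left(- \frac{1}{16}\right)\right)\right)} = \frac{1}{52649 - \frac{82573}{2}} = \frac{1}{\frac{22725}{2}} = \frac{2}{22725}$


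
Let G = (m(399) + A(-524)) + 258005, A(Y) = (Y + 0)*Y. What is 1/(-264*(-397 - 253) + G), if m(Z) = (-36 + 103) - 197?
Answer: 1/704051 ≈ 1.4204e-6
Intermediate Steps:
m(Z) = -130 (m(Z) = 67 - 197 = -130)
A(Y) = Y² (A(Y) = Y*Y = Y²)
G = 532451 (G = (-130 + (-524)²) + 258005 = (-130 + 274576) + 258005 = 274446 + 258005 = 532451)
1/(-264*(-397 - 253) + G) = 1/(-264*(-397 - 253) + 532451) = 1/(-264*(-650) + 532451) = 1/(171600 + 532451) = 1/704051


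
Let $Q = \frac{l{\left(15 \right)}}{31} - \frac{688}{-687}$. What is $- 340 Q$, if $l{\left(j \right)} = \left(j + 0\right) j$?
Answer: $- \frac{59807020}{21297} \approx -2808.2$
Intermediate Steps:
$l{\left(j \right)} = j^{2}$ ($l{\left(j \right)} = j j = j^{2}$)
$Q = \frac{175903}{21297}$ ($Q = \frac{15^{2}}{31} - \frac{688}{-687} = 225 \cdot \frac{1}{31} - - \frac{688}{687} = \frac{225}{31} + \frac{688}{687} = \frac{175903}{21297} \approx 8.2595$)
$- 340 Q = \left(-340\right) \frac{175903}{21297} = - \frac{59807020}{21297}$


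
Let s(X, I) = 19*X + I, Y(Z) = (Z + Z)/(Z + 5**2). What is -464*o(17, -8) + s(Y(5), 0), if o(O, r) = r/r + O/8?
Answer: -4331/3 ≈ -1443.7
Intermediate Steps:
Y(Z) = 2*Z/(25 + Z) (Y(Z) = (2*Z)/(Z + 25) = (2*Z)/(25 + Z) = 2*Z/(25 + Z))
o(O, r) = 1 + O/8 (o(O, r) = 1 + O*(1/8) = 1 + O/8)
s(X, I) = I + 19*X
-464*o(17, -8) + s(Y(5), 0) = -464*(1 + (1/8)*17) + (0 + 19*(2*5/(25 + 5))) = -464*(1 + 17/8) + (0 + 19*(2*5/30)) = -464*25/8 + (0 + 19*(2*5*(1/30))) = -1450 + (0 + 19*(1/3)) = -1450 + (0 + 19/3) = -1450 + 19/3 = -4331/3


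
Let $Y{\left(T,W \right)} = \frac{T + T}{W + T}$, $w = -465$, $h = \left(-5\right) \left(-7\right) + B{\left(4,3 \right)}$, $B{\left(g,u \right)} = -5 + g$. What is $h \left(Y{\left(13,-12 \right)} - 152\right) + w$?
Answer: $-4749$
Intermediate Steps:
$h = 34$ ($h = \left(-5\right) \left(-7\right) + \left(-5 + 4\right) = 35 - 1 = 34$)
$Y{\left(T,W \right)} = \frac{2 T}{T + W}$
$h \left(Y{\left(13,-12 \right)} - 152\right) + w = 34 \left(2 \cdot 13 \frac{1}{13 - 12} - 152\right) - 465 = 34 \left(2 \cdot 13 \cdot 1^{-1} - 152\right) - 465 = 34 \left(2 \cdot 13 \cdot 1 - 152\right) - 465 = 34 \left(26 - 152\right) - 465 = 34 \left(-126\right) - 465 = -4284 - 465 = -4749$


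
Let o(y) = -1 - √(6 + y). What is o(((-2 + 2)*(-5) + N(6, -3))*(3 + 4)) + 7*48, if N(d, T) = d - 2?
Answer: 335 - √34 ≈ 329.17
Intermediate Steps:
N(d, T) = -2 + d
o(((-2 + 2)*(-5) + N(6, -3))*(3 + 4)) + 7*48 = (-1 - √(6 + ((-2 + 2)*(-5) + (-2 + 6))*(3 + 4))) + 7*48 = (-1 - √(6 + (0*(-5) + 4)*7)) + 336 = (-1 - √(6 + (0 + 4)*7)) + 336 = (-1 - √(6 + 4*7)) + 336 = (-1 - √(6 + 28)) + 336 = (-1 - √34) + 336 = 335 - √34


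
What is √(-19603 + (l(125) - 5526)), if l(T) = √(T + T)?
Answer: √(-25129 + 5*√10) ≈ 158.47*I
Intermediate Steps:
l(T) = √2*√T (l(T) = √(2*T) = √2*√T)
√(-19603 + (l(125) - 5526)) = √(-19603 + (√2*√125 - 5526)) = √(-19603 + (√2*(5*√5) - 5526)) = √(-19603 + (5*√10 - 5526)) = √(-19603 + (-5526 + 5*√10)) = √(-25129 + 5*√10)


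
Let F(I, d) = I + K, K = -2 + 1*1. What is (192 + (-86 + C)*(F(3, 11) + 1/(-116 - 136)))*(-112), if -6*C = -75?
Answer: -15218/3 ≈ -5072.7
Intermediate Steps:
K = -1 (K = -2 + 1 = -1)
F(I, d) = -1 + I (F(I, d) = I - 1 = -1 + I)
C = 25/2 (C = -1/6*(-75) = 25/2 ≈ 12.500)
(192 + (-86 + C)*(F(3, 11) + 1/(-116 - 136)))*(-112) = (192 + (-86 + 25/2)*((-1 + 3) + 1/(-116 - 136)))*(-112) = (192 - 147*(2 + 1/(-252))/2)*(-112) = (192 - 147*(2 - 1/252)/2)*(-112) = (192 - 147/2*503/252)*(-112) = (192 - 3521/24)*(-112) = (1087/24)*(-112) = -15218/3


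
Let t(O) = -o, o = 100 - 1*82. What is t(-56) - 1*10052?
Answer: -10070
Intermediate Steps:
o = 18 (o = 100 - 82 = 18)
t(O) = -18 (t(O) = -1*18 = -18)
t(-56) - 1*10052 = -18 - 1*10052 = -18 - 10052 = -10070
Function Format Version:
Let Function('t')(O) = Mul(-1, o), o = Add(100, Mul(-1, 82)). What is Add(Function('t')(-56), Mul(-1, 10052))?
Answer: -10070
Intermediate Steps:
o = 18 (o = Add(100, -82) = 18)
Function('t')(O) = -18 (Function('t')(O) = Mul(-1, 18) = -18)
Add(Function('t')(-56), Mul(-1, 10052)) = Add(-18, Mul(-1, 10052)) = Add(-18, -10052) = -10070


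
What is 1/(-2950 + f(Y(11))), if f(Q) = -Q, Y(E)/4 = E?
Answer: -1/2994 ≈ -0.00033400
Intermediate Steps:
Y(E) = 4*E
1/(-2950 + f(Y(11))) = 1/(-2950 - 4*11) = 1/(-2950 - 1*44) = 1/(-2950 - 44) = 1/(-2994) = -1/2994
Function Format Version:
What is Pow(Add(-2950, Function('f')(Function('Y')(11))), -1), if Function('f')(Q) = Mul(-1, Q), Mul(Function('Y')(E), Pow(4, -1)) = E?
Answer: Rational(-1, 2994) ≈ -0.00033400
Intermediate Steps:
Function('Y')(E) = Mul(4, E)
Pow(Add(-2950, Function('f')(Function('Y')(11))), -1) = Pow(Add(-2950, Mul(-1, Mul(4, 11))), -1) = Pow(Add(-2950, Mul(-1, 44)), -1) = Pow(Add(-2950, -44), -1) = Pow(-2994, -1) = Rational(-1, 2994)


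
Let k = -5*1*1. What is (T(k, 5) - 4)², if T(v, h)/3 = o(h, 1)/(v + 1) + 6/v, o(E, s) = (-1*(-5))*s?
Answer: 51529/400 ≈ 128.82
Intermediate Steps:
k = -5 (k = -5*1 = -5)
o(E, s) = 5*s
T(v, h) = 15/(1 + v) + 18/v (T(v, h) = 3*((5*1)/(v + 1) + 6/v) = 3*(5/(1 + v) + 6/v) = 15/(1 + v) + 18/v)
(T(k, 5) - 4)² = (3*(6 + 11*(-5))/(-5*(1 - 5)) - 4)² = (3*(-⅕)*(6 - 55)/(-4) - 4)² = (3*(-⅕)*(-¼)*(-49) - 4)² = (-147/20 - 4)² = (-227/20)² = 51529/400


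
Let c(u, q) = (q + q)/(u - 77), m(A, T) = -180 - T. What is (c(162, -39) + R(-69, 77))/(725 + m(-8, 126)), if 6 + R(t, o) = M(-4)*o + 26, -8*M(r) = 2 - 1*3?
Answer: 19521/284920 ≈ 0.068514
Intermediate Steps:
M(r) = 1/8 (M(r) = -(2 - 1*3)/8 = -(2 - 3)/8 = -1/8*(-1) = 1/8)
R(t, o) = 20 + o/8 (R(t, o) = -6 + (o/8 + 26) = -6 + (26 + o/8) = 20 + o/8)
c(u, q) = 2*q/(-77 + u) (c(u, q) = (2*q)/(-77 + u) = 2*q/(-77 + u))
(c(162, -39) + R(-69, 77))/(725 + m(-8, 126)) = (2*(-39)/(-77 + 162) + (20 + (1/8)*77))/(725 + (-180 - 1*126)) = (2*(-39)/85 + (20 + 77/8))/(725 + (-180 - 126)) = (2*(-39)*(1/85) + 237/8)/(725 - 306) = (-78/85 + 237/8)/419 = (19521/680)*(1/419) = 19521/284920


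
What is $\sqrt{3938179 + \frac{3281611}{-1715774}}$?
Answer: $\frac{\sqrt{11593522414413470690}}{1715774} \approx 1984.5$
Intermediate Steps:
$\sqrt{3938179 + \frac{3281611}{-1715774}} = \sqrt{3938179 + 3281611 \left(- \frac{1}{1715774}\right)} = \sqrt{3938179 - \frac{3281611}{1715774}} = \sqrt{\frac{6757021853935}{1715774}} = \frac{\sqrt{11593522414413470690}}{1715774}$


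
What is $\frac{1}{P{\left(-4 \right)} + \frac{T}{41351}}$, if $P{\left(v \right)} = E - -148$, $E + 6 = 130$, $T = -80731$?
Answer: $\frac{41351}{11166741} \approx 0.0037031$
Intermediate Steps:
$E = 124$ ($E = -6 + 130 = 124$)
$P{\left(v \right)} = 272$ ($P{\left(v \right)} = 124 - -148 = 124 + 148 = 272$)
$\frac{1}{P{\left(-4 \right)} + \frac{T}{41351}} = \frac{1}{272 - \frac{80731}{41351}} = \frac{1}{\frac{11166741}{41351}} = \frac{41351}{11166741}$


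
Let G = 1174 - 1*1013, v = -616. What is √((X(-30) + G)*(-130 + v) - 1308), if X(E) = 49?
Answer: 12*I*√1097 ≈ 397.45*I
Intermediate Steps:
G = 161 (G = 1174 - 1013 = 161)
√((X(-30) + G)*(-130 + v) - 1308) = √((49 + 161)*(-130 - 616) - 1308) = √(210*(-746) - 1308) = √(-156660 - 1308) = √(-157968) = 12*I*√1097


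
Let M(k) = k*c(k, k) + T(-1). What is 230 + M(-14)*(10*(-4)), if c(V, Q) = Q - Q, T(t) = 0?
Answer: 230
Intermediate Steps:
c(V, Q) = 0
M(k) = 0 (M(k) = k*0 + 0 = 0 + 0 = 0)
230 + M(-14)*(10*(-4)) = 230 + 0*(10*(-4)) = 230 + 0*(-40) = 230 + 0 = 230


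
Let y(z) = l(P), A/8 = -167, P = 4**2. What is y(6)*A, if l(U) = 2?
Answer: -2672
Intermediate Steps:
P = 16
A = -1336 (A = 8*(-167) = -1336)
y(z) = 2
y(6)*A = 2*(-1336) = -2672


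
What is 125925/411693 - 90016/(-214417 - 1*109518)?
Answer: 25950157321/44453923985 ≈ 0.58375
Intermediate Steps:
125925/411693 - 90016/(-214417 - 1*109518) = 125925*(1/411693) - 90016/(-214417 - 109518) = 41975/137231 - 90016/(-323935) = 41975/137231 - 90016*(-1/323935) = 41975/137231 + 90016/323935 = 25950157321/44453923985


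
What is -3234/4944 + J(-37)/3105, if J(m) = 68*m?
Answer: -3746779/2558520 ≈ -1.4644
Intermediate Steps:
-3234/4944 + J(-37)/3105 = -3234/4944 + (68*(-37))/3105 = -3234*1/4944 - 2516*1/3105 = -539/824 - 2516/3105 = -3746779/2558520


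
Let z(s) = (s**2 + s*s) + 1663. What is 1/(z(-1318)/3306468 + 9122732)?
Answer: 1102156/10054674968829 ≈ 1.0962e-7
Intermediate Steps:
z(s) = 1663 + 2*s**2 (z(s) = (s**2 + s**2) + 1663 = 2*s**2 + 1663 = 1663 + 2*s**2)
1/(z(-1318)/3306468 + 9122732) = 1/((1663 + 2*(-1318)**2)/3306468 + 9122732) = 1/((1663 + 2*1737124)*(1/3306468) + 9122732) = 1/((1663 + 3474248)*(1/3306468) + 9122732) = 1/(3475911*(1/3306468) + 9122732) = 1/(1158637/1102156 + 9122732) = 1/(10054674968829/1102156) = 1102156/10054674968829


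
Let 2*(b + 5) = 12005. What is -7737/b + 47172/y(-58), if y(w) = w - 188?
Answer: -94939124/491795 ≈ -193.05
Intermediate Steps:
b = 11995/2 (b = -5 + (½)*12005 = -5 + 12005/2 = 11995/2 ≈ 5997.5)
y(w) = -188 + w
-7737/b + 47172/y(-58) = -7737/11995/2 + 47172/(-188 - 58) = -7737*2/11995 + 47172/(-246) = -15474/11995 + 47172*(-1/246) = -15474/11995 - 7862/41 = -94939124/491795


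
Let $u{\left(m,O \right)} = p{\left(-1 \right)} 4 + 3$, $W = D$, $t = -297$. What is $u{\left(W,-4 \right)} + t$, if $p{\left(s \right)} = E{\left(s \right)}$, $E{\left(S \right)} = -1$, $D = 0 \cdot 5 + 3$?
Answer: $-298$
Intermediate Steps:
$D = 3$ ($D = 0 + 3 = 3$)
$W = 3$
$p{\left(s \right)} = -1$
$u{\left(m,O \right)} = -1$ ($u{\left(m,O \right)} = \left(-1\right) 4 + 3 = -4 + 3 = -1$)
$u{\left(W,-4 \right)} + t = -1 - 297 = -298$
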